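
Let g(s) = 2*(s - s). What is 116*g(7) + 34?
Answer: 34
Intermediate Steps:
g(s) = 0 (g(s) = 2*0 = 0)
116*g(7) + 34 = 116*0 + 34 = 0 + 34 = 34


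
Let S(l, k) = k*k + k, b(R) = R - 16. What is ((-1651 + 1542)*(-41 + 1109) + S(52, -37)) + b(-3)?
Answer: -115099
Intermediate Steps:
b(R) = -16 + R
S(l, k) = k + k² (S(l, k) = k² + k = k + k²)
((-1651 + 1542)*(-41 + 1109) + S(52, -37)) + b(-3) = ((-1651 + 1542)*(-41 + 1109) - 37*(1 - 37)) + (-16 - 3) = (-109*1068 - 37*(-36)) - 19 = (-116412 + 1332) - 19 = -115080 - 19 = -115099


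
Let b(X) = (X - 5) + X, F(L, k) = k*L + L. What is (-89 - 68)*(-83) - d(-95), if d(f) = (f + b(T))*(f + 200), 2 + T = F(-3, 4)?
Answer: 27101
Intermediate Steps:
F(L, k) = L + L*k (F(L, k) = L*k + L = L + L*k)
T = -17 (T = -2 - 3*(1 + 4) = -2 - 3*5 = -2 - 15 = -17)
b(X) = -5 + 2*X (b(X) = (-5 + X) + X = -5 + 2*X)
d(f) = (-39 + f)*(200 + f) (d(f) = (f + (-5 + 2*(-17)))*(f + 200) = (f + (-5 - 34))*(200 + f) = (f - 39)*(200 + f) = (-39 + f)*(200 + f))
(-89 - 68)*(-83) - d(-95) = (-89 - 68)*(-83) - (-7800 + (-95)² + 161*(-95)) = -157*(-83) - (-7800 + 9025 - 15295) = 13031 - 1*(-14070) = 13031 + 14070 = 27101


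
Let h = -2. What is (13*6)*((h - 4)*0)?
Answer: 0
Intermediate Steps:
(13*6)*((h - 4)*0) = (13*6)*((-2 - 4)*0) = 78*(-6*0) = 78*0 = 0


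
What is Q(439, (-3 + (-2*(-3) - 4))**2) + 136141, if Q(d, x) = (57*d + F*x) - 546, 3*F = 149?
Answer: 482003/3 ≈ 1.6067e+5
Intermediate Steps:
F = 149/3 (F = (1/3)*149 = 149/3 ≈ 49.667)
Q(d, x) = -546 + 57*d + 149*x/3 (Q(d, x) = (57*d + 149*x/3) - 546 = -546 + 57*d + 149*x/3)
Q(439, (-3 + (-2*(-3) - 4))**2) + 136141 = (-546 + 57*439 + 149*(-3 + (-2*(-3) - 4))**2/3) + 136141 = (-546 + 25023 + 149*(-3 + (6 - 4))**2/3) + 136141 = (-546 + 25023 + 149*(-3 + 2)**2/3) + 136141 = (-546 + 25023 + (149/3)*(-1)**2) + 136141 = (-546 + 25023 + (149/3)*1) + 136141 = (-546 + 25023 + 149/3) + 136141 = 73580/3 + 136141 = 482003/3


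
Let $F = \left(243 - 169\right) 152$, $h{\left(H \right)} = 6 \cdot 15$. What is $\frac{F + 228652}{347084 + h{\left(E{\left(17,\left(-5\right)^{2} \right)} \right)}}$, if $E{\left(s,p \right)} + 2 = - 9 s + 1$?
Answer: $\frac{119950}{173587} \approx 0.69101$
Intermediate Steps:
$E{\left(s,p \right)} = -1 - 9 s$ ($E{\left(s,p \right)} = -2 - \left(-1 + 9 s\right) = -1 - 9 s$)
$h{\left(H \right)} = 90$
$F = 11248$ ($F = 74 \cdot 152 = 11248$)
$\frac{F + 228652}{347084 + h{\left(E{\left(17,\left(-5\right)^{2} \right)} \right)}} = \frac{11248 + 228652}{347084 + 90} = \frac{239900}{347174} = 239900 \cdot \frac{1}{347174} = \frac{119950}{173587}$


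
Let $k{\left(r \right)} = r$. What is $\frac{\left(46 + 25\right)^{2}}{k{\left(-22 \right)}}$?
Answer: $- \frac{5041}{22} \approx -229.14$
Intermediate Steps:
$\frac{\left(46 + 25\right)^{2}}{k{\left(-22 \right)}} = \frac{\left(46 + 25\right)^{2}}{-22} = 71^{2} \left(- \frac{1}{22}\right) = 5041 \left(- \frac{1}{22}\right) = - \frac{5041}{22}$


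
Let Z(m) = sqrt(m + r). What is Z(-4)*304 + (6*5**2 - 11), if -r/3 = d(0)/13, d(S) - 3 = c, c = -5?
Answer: 139 + 304*I*sqrt(598)/13 ≈ 139.0 + 571.85*I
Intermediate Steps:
d(S) = -2 (d(S) = 3 - 5 = -2)
r = 6/13 (r = -(-6)/13 = -3*(-2/13) = 6/13 ≈ 0.46154)
Z(m) = sqrt(6/13 + m) (Z(m) = sqrt(m + 6/13) = sqrt(6/13 + m))
Z(-4)*304 + (6*5**2 - 11) = (sqrt(78 + 169*(-4))/13)*304 + (6*5**2 - 11) = (sqrt(78 - 676)/13)*304 + (6*25 - 11) = (sqrt(-598)/13)*304 + (150 - 11) = ((I*sqrt(598))/13)*304 + 139 = (I*sqrt(598)/13)*304 + 139 = 304*I*sqrt(598)/13 + 139 = 139 + 304*I*sqrt(598)/13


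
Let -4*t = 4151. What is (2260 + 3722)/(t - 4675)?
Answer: -7976/7617 ≈ -1.0471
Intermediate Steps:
t = -4151/4 (t = -¼*4151 = -4151/4 ≈ -1037.8)
(2260 + 3722)/(t - 4675) = (2260 + 3722)/(-4151/4 - 4675) = 5982/(-22851/4) = 5982*(-4/22851) = -7976/7617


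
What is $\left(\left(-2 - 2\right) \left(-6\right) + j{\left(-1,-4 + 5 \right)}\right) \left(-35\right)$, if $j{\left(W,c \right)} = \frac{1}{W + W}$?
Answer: $- \frac{1645}{2} \approx -822.5$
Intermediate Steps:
$j{\left(W,c \right)} = \frac{1}{2 W}$
$\left(\left(-2 - 2\right) \left(-6\right) + j{\left(-1,-4 + 5 \right)}\right) \left(-35\right) = \left(\left(-2 - 2\right) \left(-6\right) + \frac{1}{2 \left(-1\right)}\right) \left(-35\right) = \left(\left(-4\right) \left(-6\right) + \frac{1}{2} \left(-1\right)\right) \left(-35\right) = \left(24 - \frac{1}{2}\right) \left(-35\right) = \frac{47}{2} \left(-35\right) = - \frac{1645}{2}$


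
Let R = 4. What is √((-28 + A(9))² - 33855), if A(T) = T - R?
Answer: I*√33326 ≈ 182.55*I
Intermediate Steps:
A(T) = -4 + T (A(T) = T - 1*4 = T - 4 = -4 + T)
√((-28 + A(9))² - 33855) = √((-28 + (-4 + 9))² - 33855) = √((-28 + 5)² - 33855) = √((-23)² - 33855) = √(529 - 33855) = √(-33326) = I*√33326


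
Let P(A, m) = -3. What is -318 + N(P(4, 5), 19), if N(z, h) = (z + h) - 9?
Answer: -311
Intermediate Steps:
N(z, h) = -9 + h + z (N(z, h) = (h + z) - 9 = -9 + h + z)
-318 + N(P(4, 5), 19) = -318 + (-9 + 19 - 3) = -318 + 7 = -311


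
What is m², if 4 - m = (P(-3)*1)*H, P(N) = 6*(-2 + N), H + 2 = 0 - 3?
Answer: 21316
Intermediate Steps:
H = -5 (H = -2 + (0 - 3) = -2 - 3 = -5)
P(N) = -12 + 6*N
m = -146 (m = 4 - (-12 + 6*(-3))*1*(-5) = 4 - (-12 - 18)*1*(-5) = 4 - (-30*1)*(-5) = 4 - (-30)*(-5) = 4 - 1*150 = 4 - 150 = -146)
m² = (-146)² = 21316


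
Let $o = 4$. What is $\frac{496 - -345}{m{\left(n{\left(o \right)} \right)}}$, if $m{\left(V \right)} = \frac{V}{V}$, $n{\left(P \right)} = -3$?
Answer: $841$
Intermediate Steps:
$m{\left(V \right)} = 1$
$\frac{496 - -345}{m{\left(n{\left(o \right)} \right)}} = \frac{496 - -345}{1} = \left(496 + 345\right) 1 = 841 \cdot 1 = 841$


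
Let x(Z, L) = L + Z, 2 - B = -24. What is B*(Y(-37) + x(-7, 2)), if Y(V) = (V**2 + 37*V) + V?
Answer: -1092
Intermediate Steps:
B = 26 (B = 2 - 1*(-24) = 2 + 24 = 26)
Y(V) = V**2 + 38*V
B*(Y(-37) + x(-7, 2)) = 26*(-37*(38 - 37) + (2 - 7)) = 26*(-37*1 - 5) = 26*(-37 - 5) = 26*(-42) = -1092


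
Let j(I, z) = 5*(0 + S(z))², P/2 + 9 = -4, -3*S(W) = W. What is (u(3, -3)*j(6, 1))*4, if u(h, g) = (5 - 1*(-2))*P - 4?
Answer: -1240/3 ≈ -413.33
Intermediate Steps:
S(W) = -W/3
P = -26 (P = -18 + 2*(-4) = -18 - 8 = -26)
u(h, g) = -186 (u(h, g) = (5 - 1*(-2))*(-26) - 4 = (5 + 2)*(-26) - 4 = 7*(-26) - 4 = -182 - 4 = -186)
j(I, z) = 5*z²/9 (j(I, z) = 5*(0 - z/3)² = 5*(-z/3)² = 5*(z²/9) = 5*z²/9)
(u(3, -3)*j(6, 1))*4 = -310*1²/3*4 = -310/3*4 = -1240/3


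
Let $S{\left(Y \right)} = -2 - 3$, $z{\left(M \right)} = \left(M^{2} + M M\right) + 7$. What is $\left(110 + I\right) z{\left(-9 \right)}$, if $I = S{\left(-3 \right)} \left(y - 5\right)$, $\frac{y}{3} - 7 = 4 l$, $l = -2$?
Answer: $25350$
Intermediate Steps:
$z{\left(M \right)} = 7 + 2 M^{2}$ ($z{\left(M \right)} = \left(M^{2} + M^{2}\right) + 7 = 2 M^{2} + 7 = 7 + 2 M^{2}$)
$S{\left(Y \right)} = -5$ ($S{\left(Y \right)} = -2 - 3 = -5$)
$y = -3$ ($y = 21 + 3 \cdot 4 \left(-2\right) = 21 + 3 \left(-8\right) = 21 - 24 = -3$)
$I = 40$ ($I = - 5 \left(-3 - 5\right) = \left(-5\right) \left(-8\right) = 40$)
$\left(110 + I\right) z{\left(-9 \right)} = \left(110 + 40\right) \left(7 + 2 \left(-9\right)^{2}\right) = 150 \left(7 + 2 \cdot 81\right) = 150 \left(7 + 162\right) = 150 \cdot 169 = 25350$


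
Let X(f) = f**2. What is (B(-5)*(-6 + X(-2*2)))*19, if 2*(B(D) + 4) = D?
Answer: -1235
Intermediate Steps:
B(D) = -4 + D/2
(B(-5)*(-6 + X(-2*2)))*19 = ((-4 + (1/2)*(-5))*(-6 + (-2*2)**2))*19 = ((-4 - 5/2)*(-6 + (-4)**2))*19 = -13*(-6 + 16)/2*19 = -13/2*10*19 = -65*19 = -1235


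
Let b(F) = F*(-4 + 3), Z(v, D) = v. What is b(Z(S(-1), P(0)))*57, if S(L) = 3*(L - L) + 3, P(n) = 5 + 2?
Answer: -171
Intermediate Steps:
P(n) = 7
S(L) = 3 (S(L) = 3*0 + 3 = 0 + 3 = 3)
b(F) = -F (b(F) = F*(-1) = -F)
b(Z(S(-1), P(0)))*57 = -1*3*57 = -3*57 = -171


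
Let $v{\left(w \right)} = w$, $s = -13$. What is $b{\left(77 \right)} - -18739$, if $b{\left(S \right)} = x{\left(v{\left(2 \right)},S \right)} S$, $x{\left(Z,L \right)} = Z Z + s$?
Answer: $18046$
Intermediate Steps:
$x{\left(Z,L \right)} = -13 + Z^{2}$ ($x{\left(Z,L \right)} = Z Z - 13 = Z^{2} - 13 = -13 + Z^{2}$)
$b{\left(S \right)} = - 9 S$ ($b{\left(S \right)} = \left(-13 + 2^{2}\right) S = \left(-13 + 4\right) S = - 9 S$)
$b{\left(77 \right)} - -18739 = \left(-9\right) 77 - -18739 = -693 + 18739 = 18046$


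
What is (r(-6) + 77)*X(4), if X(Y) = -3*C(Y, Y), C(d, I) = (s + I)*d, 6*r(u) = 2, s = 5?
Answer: -8352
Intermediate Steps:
r(u) = ⅓ (r(u) = (⅙)*2 = ⅓)
C(d, I) = d*(5 + I) (C(d, I) = (5 + I)*d = d*(5 + I))
X(Y) = -3*Y*(5 + Y)
(r(-6) + 77)*X(4) = (⅓ + 77)*(-3*4*(5 + 4)) = 232*(-3*4*9)/3 = (232/3)*(-108) = -8352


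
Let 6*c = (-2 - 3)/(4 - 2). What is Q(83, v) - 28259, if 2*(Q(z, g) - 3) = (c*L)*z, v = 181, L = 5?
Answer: -680219/24 ≈ -28342.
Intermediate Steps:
c = -5/12 (c = ((-2 - 3)/(4 - 2))/6 = (-5/2)/6 = (-5*1/2)/6 = (1/6)*(-5/2) = -5/12 ≈ -0.41667)
Q(z, g) = 3 - 25*z/24 (Q(z, g) = 3 + ((-5/12*5)*z)/2 = 3 + (-25*z/12)/2 = 3 - 25*z/24)
Q(83, v) - 28259 = (3 - 25/24*83) - 28259 = (3 - 2075/24) - 28259 = -2003/24 - 28259 = -680219/24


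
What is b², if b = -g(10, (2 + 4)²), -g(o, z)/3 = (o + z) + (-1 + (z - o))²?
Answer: 4052169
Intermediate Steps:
g(o, z) = -3*o - 3*z - 3*(-1 + z - o)² (g(o, z) = -3*((o + z) + (-1 + (z - o))²) = -3*((o + z) + (-1 + z - o)²) = -3*(o + z + (-1 + z - o)²) = -3*o - 3*z - 3*(-1 + z - o)²)
b = 2013 (b = -(-3*10 - 3*(2 + 4)² - 3*(1 + 10 - (2 + 4)²)²) = -(-30 - 3*6² - 3*(1 + 10 - 1*6²)²) = -(-30 - 3*36 - 3*(1 + 10 - 1*36)²) = -(-30 - 108 - 3*(1 + 10 - 36)²) = -(-30 - 108 - 3*(-25)²) = -(-30 - 108 - 3*625) = -(-30 - 108 - 1875) = -1*(-2013) = 2013)
b² = 2013² = 4052169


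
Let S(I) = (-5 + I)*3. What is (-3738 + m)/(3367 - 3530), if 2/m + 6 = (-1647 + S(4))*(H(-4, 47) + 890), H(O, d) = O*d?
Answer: 2164873915/94401939 ≈ 22.933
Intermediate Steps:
S(I) = -15 + 3*I
m = -1/579153 (m = 2/(-6 + (-1647 + (-15 + 3*4))*(-4*47 + 890)) = 2/(-6 + (-1647 + (-15 + 12))*(-188 + 890)) = 2/(-6 + (-1647 - 3)*702) = 2/(-6 - 1650*702) = 2/(-6 - 1158300) = 2/(-1158306) = 2*(-1/1158306) = -1/579153 ≈ -1.7267e-6)
(-3738 + m)/(3367 - 3530) = (-3738 - 1/579153)/(3367 - 3530) = -2164873915/579153/(-163) = -2164873915/579153*(-1/163) = 2164873915/94401939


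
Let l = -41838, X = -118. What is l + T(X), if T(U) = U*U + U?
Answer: -28032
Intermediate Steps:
T(U) = U + U² (T(U) = U² + U = U + U²)
l + T(X) = -41838 - 118*(1 - 118) = -41838 - 118*(-117) = -41838 + 13806 = -28032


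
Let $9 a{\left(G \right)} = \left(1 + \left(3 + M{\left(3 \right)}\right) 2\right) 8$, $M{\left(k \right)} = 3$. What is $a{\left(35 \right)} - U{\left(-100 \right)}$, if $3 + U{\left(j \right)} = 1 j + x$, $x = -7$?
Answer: $\frac{1094}{9} \approx 121.56$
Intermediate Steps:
$a{\left(G \right)} = \frac{104}{9}$ ($a{\left(G \right)} = \frac{\left(1 + \left(3 + 3\right) 2\right) 8}{9} = \frac{\left(1 + 6 \cdot 2\right) 8}{9} = \frac{\left(1 + 12\right) 8}{9} = \frac{13 \cdot 8}{9} = \frac{1}{9} \cdot 104 = \frac{104}{9}$)
$U{\left(j \right)} = -10 + j$ ($U{\left(j \right)} = -3 + \left(1 j - 7\right) = -3 + \left(j - 7\right) = -3 + \left(-7 + j\right) = -10 + j$)
$a{\left(35 \right)} - U{\left(-100 \right)} = \frac{104}{9} - \left(-10 - 100\right) = \frac{104}{9} - -110 = \frac{104}{9} + 110 = \frac{1094}{9}$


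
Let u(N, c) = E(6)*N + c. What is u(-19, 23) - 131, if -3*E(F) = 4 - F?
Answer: -362/3 ≈ -120.67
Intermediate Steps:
E(F) = -4/3 + F/3 (E(F) = -(4 - F)/3 = -4/3 + F/3)
u(N, c) = c + 2*N/3 (u(N, c) = (-4/3 + (1/3)*6)*N + c = (-4/3 + 2)*N + c = 2*N/3 + c = c + 2*N/3)
u(-19, 23) - 131 = (23 + (2/3)*(-19)) - 131 = (23 - 38/3) - 131 = 31/3 - 131 = -362/3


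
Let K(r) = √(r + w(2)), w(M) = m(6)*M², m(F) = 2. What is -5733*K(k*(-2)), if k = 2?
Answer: -11466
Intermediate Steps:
w(M) = 2*M²
K(r) = √(8 + r) (K(r) = √(r + 2*2²) = √(r + 2*4) = √(r + 8) = √(8 + r))
-5733*K(k*(-2)) = -5733*√(8 + 2*(-2)) = -5733*√(8 - 4) = -5733*√4 = -5733*2 = -11466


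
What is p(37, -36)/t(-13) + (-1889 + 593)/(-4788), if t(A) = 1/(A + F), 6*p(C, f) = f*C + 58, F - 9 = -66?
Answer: 5930578/399 ≈ 14864.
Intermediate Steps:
F = -57 (F = 9 - 66 = -57)
p(C, f) = 29/3 + C*f/6 (p(C, f) = (f*C + 58)/6 = (C*f + 58)/6 = (58 + C*f)/6 = 29/3 + C*f/6)
t(A) = 1/(-57 + A) (t(A) = 1/(A - 57) = 1/(-57 + A))
p(37, -36)/t(-13) + (-1889 + 593)/(-4788) = (29/3 + (⅙)*37*(-36))/(1/(-57 - 13)) + (-1889 + 593)/(-4788) = (29/3 - 222)/(1/(-70)) - 1296*(-1/4788) = -637/(3*(-1/70)) + 36/133 = -637/3*(-70) + 36/133 = 44590/3 + 36/133 = 5930578/399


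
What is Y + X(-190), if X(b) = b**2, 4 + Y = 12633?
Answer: 48729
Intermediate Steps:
Y = 12629 (Y = -4 + 12633 = 12629)
Y + X(-190) = 12629 + (-190)**2 = 12629 + 36100 = 48729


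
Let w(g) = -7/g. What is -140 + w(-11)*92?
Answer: -896/11 ≈ -81.455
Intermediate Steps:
-140 + w(-11)*92 = -140 - 7/(-11)*92 = -140 - 7*(-1/11)*92 = -140 + (7/11)*92 = -140 + 644/11 = -896/11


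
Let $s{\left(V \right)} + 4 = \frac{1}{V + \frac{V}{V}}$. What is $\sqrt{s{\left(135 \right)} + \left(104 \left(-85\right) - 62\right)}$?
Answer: $\frac{i \sqrt{41181310}}{68} \approx 94.372 i$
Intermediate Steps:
$s{\left(V \right)} = -4 + \frac{1}{1 + V}$ ($s{\left(V \right)} = -4 + \frac{1}{V + \frac{V}{V}} = -4 + \frac{1}{V + 1} = -4 + \frac{1}{1 + V}$)
$\sqrt{s{\left(135 \right)} + \left(104 \left(-85\right) - 62\right)} = \sqrt{\frac{-3 - 540}{1 + 135} + \left(104 \left(-85\right) - 62\right)} = \sqrt{\frac{-3 - 540}{136} - 8902} = \sqrt{\frac{1}{136} \left(-543\right) - 8902} = \sqrt{- \frac{543}{136} - 8902} = \sqrt{- \frac{1211215}{136}} = \frac{i \sqrt{41181310}}{68}$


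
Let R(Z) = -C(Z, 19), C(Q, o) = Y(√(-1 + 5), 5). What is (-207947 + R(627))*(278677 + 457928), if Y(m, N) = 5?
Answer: -153178482960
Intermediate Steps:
C(Q, o) = 5
R(Z) = -5 (R(Z) = -1*5 = -5)
(-207947 + R(627))*(278677 + 457928) = (-207947 - 5)*(278677 + 457928) = -207952*736605 = -153178482960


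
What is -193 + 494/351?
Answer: -5173/27 ≈ -191.59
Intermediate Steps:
-193 + 494/351 = -193 + 494*(1/351) = -193 + 38/27 = -5173/27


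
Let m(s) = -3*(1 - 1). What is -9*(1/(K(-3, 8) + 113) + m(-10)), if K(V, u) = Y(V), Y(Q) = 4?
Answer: -1/13 ≈ -0.076923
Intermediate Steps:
K(V, u) = 4
m(s) = 0 (m(s) = -3*0 = 0)
-9*(1/(K(-3, 8) + 113) + m(-10)) = -9*(1/(4 + 113) + 0) = -9*(1/117 + 0) = -9*1/117 = -1/13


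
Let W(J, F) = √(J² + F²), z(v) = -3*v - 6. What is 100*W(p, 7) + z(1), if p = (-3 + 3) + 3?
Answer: -9 + 100*√58 ≈ 752.58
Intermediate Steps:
p = 3 (p = 0 + 3 = 3)
z(v) = -6 - 3*v
W(J, F) = √(F² + J²)
100*W(p, 7) + z(1) = 100*√(7² + 3²) + (-6 - 3*1) = 100*√(49 + 9) + (-6 - 3) = 100*√58 - 9 = -9 + 100*√58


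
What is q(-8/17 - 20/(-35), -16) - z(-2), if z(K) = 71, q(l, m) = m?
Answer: -87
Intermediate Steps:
q(-8/17 - 20/(-35), -16) - z(-2) = -16 - 1*71 = -16 - 71 = -87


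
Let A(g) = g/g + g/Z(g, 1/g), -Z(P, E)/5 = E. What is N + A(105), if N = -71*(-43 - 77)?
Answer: 6316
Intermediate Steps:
Z(P, E) = -5*E
A(g) = 1 - g²/5 (A(g) = g/g + g/((-5/g)) = 1 + g*(-g/5) = 1 - g²/5)
N = 8520 (N = -71*(-120) = 8520)
N + A(105) = 8520 + (1 - ⅕*105²) = 8520 + (1 - ⅕*11025) = 8520 + (1 - 2205) = 8520 - 2204 = 6316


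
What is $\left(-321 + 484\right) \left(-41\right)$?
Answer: $-6683$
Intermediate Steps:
$\left(-321 + 484\right) \left(-41\right) = 163 \left(-41\right) = -6683$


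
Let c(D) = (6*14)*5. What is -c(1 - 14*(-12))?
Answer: -420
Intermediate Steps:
c(D) = 420 (c(D) = 84*5 = 420)
-c(1 - 14*(-12)) = -1*420 = -420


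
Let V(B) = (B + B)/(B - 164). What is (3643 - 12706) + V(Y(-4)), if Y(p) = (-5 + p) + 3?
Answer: -770349/85 ≈ -9062.9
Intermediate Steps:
Y(p) = -2 + p
V(B) = 2*B/(-164 + B) (V(B) = (2*B)/(-164 + B) = 2*B/(-164 + B))
(3643 - 12706) + V(Y(-4)) = (3643 - 12706) + 2*(-2 - 4)/(-164 + (-2 - 4)) = -9063 + 2*(-6)/(-164 - 6) = -9063 + 2*(-6)/(-170) = -9063 + 2*(-6)*(-1/170) = -9063 + 6/85 = -770349/85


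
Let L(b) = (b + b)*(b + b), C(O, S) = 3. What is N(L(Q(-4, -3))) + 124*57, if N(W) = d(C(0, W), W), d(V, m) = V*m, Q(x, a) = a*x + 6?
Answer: 10956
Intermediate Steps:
Q(x, a) = 6 + a*x
L(b) = 4*b² (L(b) = (2*b)*(2*b) = 4*b²)
N(W) = 3*W
N(L(Q(-4, -3))) + 124*57 = 3*(4*(6 - 3*(-4))²) + 124*57 = 3*(4*(6 + 12)²) + 7068 = 3*(4*18²) + 7068 = 3*(4*324) + 7068 = 3*1296 + 7068 = 3888 + 7068 = 10956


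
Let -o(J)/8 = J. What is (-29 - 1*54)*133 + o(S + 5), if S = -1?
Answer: -11071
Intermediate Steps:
o(J) = -8*J
(-29 - 1*54)*133 + o(S + 5) = (-29 - 1*54)*133 - 8*(-1 + 5) = (-29 - 54)*133 - 8*4 = -83*133 - 32 = -11039 - 32 = -11071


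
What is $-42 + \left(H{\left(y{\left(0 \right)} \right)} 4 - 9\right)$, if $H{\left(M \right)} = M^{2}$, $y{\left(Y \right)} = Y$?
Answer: $-51$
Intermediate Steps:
$-42 + \left(H{\left(y{\left(0 \right)} \right)} 4 - 9\right) = -42 - \left(9 - 0^{2} \cdot 4\right) = -42 + \left(0 \cdot 4 - 9\right) = -42 + \left(0 - 9\right) = -42 - 9 = -51$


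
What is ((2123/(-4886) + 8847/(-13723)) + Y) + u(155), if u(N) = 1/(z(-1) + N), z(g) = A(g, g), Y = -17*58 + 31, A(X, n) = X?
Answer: -352578748322/368778179 ≈ -956.07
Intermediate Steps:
Y = -955 (Y = -986 + 31 = -955)
z(g) = g
u(N) = 1/(-1 + N)
((2123/(-4886) + 8847/(-13723)) + Y) + u(155) = ((2123/(-4886) + 8847/(-13723)) - 955) + 1/(-1 + 155) = ((2123*(-1/4886) + 8847*(-1/13723)) - 955) + 1/154 = ((-2123/4886 - 8847/13723) - 955) + 1/154 = (-72360371/67050578 - 955) + 1/154 = -64105662361/67050578 + 1/154 = -352578748322/368778179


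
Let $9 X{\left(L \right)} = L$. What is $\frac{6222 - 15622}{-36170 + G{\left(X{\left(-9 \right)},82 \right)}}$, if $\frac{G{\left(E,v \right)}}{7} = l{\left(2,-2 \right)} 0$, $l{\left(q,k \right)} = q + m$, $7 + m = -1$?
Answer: $\frac{940}{3617} \approx 0.25988$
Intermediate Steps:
$m = -8$ ($m = -7 - 1 = -8$)
$l{\left(q,k \right)} = -8 + q$ ($l{\left(q,k \right)} = q - 8 = -8 + q$)
$X{\left(L \right)} = \frac{L}{9}$
$G{\left(E,v \right)} = 0$ ($G{\left(E,v \right)} = 7 \left(-8 + 2\right) 0 = 7 \left(\left(-6\right) 0\right) = 7 \cdot 0 = 0$)
$\frac{6222 - 15622}{-36170 + G{\left(X{\left(-9 \right)},82 \right)}} = \frac{6222 - 15622}{-36170 + 0} = - \frac{9400}{-36170} = \left(-9400\right) \left(- \frac{1}{36170}\right) = \frac{940}{3617}$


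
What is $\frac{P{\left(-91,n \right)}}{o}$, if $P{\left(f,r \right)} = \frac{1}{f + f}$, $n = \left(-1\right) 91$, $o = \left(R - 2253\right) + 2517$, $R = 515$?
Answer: $- \frac{1}{141778} \approx -7.0533 \cdot 10^{-6}$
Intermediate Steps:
$o = 779$ ($o = \left(515 - 2253\right) + 2517 = -1738 + 2517 = 779$)
$n = -91$
$P{\left(f,r \right)} = \frac{1}{2 f}$
$\frac{P{\left(-91,n \right)}}{o} = \frac{\frac{1}{2} \frac{1}{-91}}{779} = \frac{1}{2} \left(- \frac{1}{91}\right) \frac{1}{779} = \left(- \frac{1}{182}\right) \frac{1}{779} = - \frac{1}{141778}$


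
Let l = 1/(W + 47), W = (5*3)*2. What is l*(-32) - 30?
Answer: -2342/77 ≈ -30.416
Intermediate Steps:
W = 30 (W = 15*2 = 30)
l = 1/77 (l = 1/(30 + 47) = 1/77 ≈ 0.012987)
l*(-32) - 30 = (1/77)*(-32) - 30 = -32/77 - 30 = -2342/77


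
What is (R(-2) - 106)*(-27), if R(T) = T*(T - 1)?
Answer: 2700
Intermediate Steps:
R(T) = T*(-1 + T)
(R(-2) - 106)*(-27) = (-2*(-1 - 2) - 106)*(-27) = (-2*(-3) - 106)*(-27) = (6 - 106)*(-27) = -100*(-27) = 2700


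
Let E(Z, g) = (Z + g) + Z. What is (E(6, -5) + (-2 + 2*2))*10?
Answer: 90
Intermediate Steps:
E(Z, g) = g + 2*Z
(E(6, -5) + (-2 + 2*2))*10 = ((-5 + 2*6) + (-2 + 2*2))*10 = ((-5 + 12) + (-2 + 4))*10 = (7 + 2)*10 = 9*10 = 90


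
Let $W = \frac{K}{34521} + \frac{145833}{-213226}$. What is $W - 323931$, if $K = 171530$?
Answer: $- \frac{2384351583891739}{7360774746} \approx -3.2393 \cdot 10^{5}$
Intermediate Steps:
$W = \frac{31540354787}{7360774746}$ ($W = \frac{171530}{34521} + \frac{145833}{-213226} = 171530 \cdot \frac{1}{34521} + 145833 \left(- \frac{1}{213226}\right) = \frac{171530}{34521} - \frac{145833}{213226} = \frac{31540354787}{7360774746} \approx 4.2849$)
$W - 323931 = \frac{31540354787}{7360774746} - 323931 = - \frac{2384351583891739}{7360774746}$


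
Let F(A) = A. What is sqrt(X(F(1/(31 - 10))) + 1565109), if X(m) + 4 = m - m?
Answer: sqrt(1565105) ≈ 1251.0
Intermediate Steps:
X(m) = -4 (X(m) = -4 + (m - m) = -4 + 0 = -4)
sqrt(X(F(1/(31 - 10))) + 1565109) = sqrt(-4 + 1565109) = sqrt(1565105)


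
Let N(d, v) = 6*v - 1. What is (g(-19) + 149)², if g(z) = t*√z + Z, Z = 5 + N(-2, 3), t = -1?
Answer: (171 - I*√19)² ≈ 29222.0 - 1490.7*I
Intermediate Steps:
N(d, v) = -1 + 6*v
Z = 22 (Z = 5 + (-1 + 6*3) = 5 + (-1 + 18) = 5 + 17 = 22)
g(z) = 22 - √z (g(z) = -√z + 22 = 22 - √z)
(g(-19) + 149)² = ((22 - √(-19)) + 149)² = ((22 - I*√19) + 149)² = (171 - I*√19)²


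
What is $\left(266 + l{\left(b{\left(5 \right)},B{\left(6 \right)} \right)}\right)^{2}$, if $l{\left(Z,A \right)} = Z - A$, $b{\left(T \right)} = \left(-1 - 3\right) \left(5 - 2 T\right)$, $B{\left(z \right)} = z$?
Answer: $78400$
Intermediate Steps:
$b{\left(T \right)} = -20 + 8 T$ ($b{\left(T \right)} = - 4 \left(5 - 2 T\right) = -20 + 8 T$)
$\left(266 + l{\left(b{\left(5 \right)},B{\left(6 \right)} \right)}\right)^{2} = \left(266 + \left(\left(-20 + 8 \cdot 5\right) - 6\right)\right)^{2} = \left(266 + \left(\left(-20 + 40\right) - 6\right)\right)^{2} = \left(266 + \left(20 - 6\right)\right)^{2} = \left(266 + 14\right)^{2} = 280^{2} = 78400$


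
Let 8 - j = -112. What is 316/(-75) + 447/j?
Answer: -293/600 ≈ -0.48833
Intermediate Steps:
j = 120 (j = 8 - 1*(-112) = 8 + 112 = 120)
316/(-75) + 447/j = 316/(-75) + 447/120 = 316*(-1/75) + 447*(1/120) = -316/75 + 149/40 = -293/600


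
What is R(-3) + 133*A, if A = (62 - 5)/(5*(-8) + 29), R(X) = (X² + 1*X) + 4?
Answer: -7471/11 ≈ -679.18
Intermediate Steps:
R(X) = 4 + X + X² (R(X) = (X² + X) + 4 = (X + X²) + 4 = 4 + X + X²)
A = -57/11 (A = 57/(-40 + 29) = 57/(-11) = 57*(-1/11) = -57/11 ≈ -5.1818)
R(-3) + 133*A = (4 - 3 + (-3)²) + 133*(-57/11) = (4 - 3 + 9) - 7581/11 = 10 - 7581/11 = -7471/11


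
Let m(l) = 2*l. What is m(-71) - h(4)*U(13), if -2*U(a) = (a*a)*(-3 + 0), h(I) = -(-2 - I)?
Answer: -1663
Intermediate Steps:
h(I) = 2 + I
U(a) = 3*a**2/2 (U(a) = -a*a*(-3 + 0)/2 = -a**2*(-3)/2 = -(-3)*a**2/2 = 3*a**2/2)
m(-71) - h(4)*U(13) = 2*(-71) - (2 + 4)*(3/2)*13**2 = -142 - 6*(3/2)*169 = -142 - 6*507/2 = -142 - 1*1521 = -142 - 1521 = -1663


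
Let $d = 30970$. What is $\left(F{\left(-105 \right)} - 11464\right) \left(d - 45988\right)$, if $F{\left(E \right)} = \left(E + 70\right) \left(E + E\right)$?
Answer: $61784052$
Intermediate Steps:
$F{\left(E \right)} = 2 E \left(70 + E\right)$ ($F{\left(E \right)} = \left(70 + E\right) 2 E = 2 E \left(70 + E\right)$)
$\left(F{\left(-105 \right)} - 11464\right) \left(d - 45988\right) = \left(2 \left(-105\right) \left(70 - 105\right) - 11464\right) \left(30970 - 45988\right) = \left(2 \left(-105\right) \left(-35\right) - 11464\right) \left(-15018\right) = \left(7350 - 11464\right) \left(-15018\right) = \left(-4114\right) \left(-15018\right) = 61784052$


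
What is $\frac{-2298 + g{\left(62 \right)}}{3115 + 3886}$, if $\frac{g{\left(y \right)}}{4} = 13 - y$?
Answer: $- \frac{2494}{7001} \approx -0.35624$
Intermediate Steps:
$g{\left(y \right)} = 52 - 4 y$ ($g{\left(y \right)} = 4 \left(13 - y\right) = 52 - 4 y$)
$\frac{-2298 + g{\left(62 \right)}}{3115 + 3886} = \frac{-2298 + \left(52 - 248\right)}{3115 + 3886} = \frac{-2298 + \left(52 - 248\right)}{7001} = \left(-2298 - 196\right) \frac{1}{7001} = \left(-2494\right) \frac{1}{7001} = - \frac{2494}{7001}$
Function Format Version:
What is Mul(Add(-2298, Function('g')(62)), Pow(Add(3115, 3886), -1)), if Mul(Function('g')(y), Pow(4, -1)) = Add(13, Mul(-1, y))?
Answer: Rational(-2494, 7001) ≈ -0.35624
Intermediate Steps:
Function('g')(y) = Add(52, Mul(-4, y)) (Function('g')(y) = Mul(4, Add(13, Mul(-1, y))) = Add(52, Mul(-4, y)))
Mul(Add(-2298, Function('g')(62)), Pow(Add(3115, 3886), -1)) = Mul(Add(-2298, Add(52, Mul(-4, 62))), Pow(Add(3115, 3886), -1)) = Mul(Add(-2298, Add(52, -248)), Pow(7001, -1)) = Mul(Add(-2298, -196), Rational(1, 7001)) = Mul(-2494, Rational(1, 7001)) = Rational(-2494, 7001)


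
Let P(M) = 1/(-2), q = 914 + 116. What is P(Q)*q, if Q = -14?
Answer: -515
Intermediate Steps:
q = 1030
P(M) = -½
P(Q)*q = -½*1030 = -515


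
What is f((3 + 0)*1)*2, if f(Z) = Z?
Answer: 6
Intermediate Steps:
f((3 + 0)*1)*2 = ((3 + 0)*1)*2 = (3*1)*2 = 3*2 = 6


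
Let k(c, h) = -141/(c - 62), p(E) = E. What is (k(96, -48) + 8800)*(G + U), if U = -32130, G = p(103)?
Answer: -9577962593/34 ≈ -2.8170e+8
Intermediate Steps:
G = 103
k(c, h) = -141/(-62 + c)
(k(96, -48) + 8800)*(G + U) = (-141/(-62 + 96) + 8800)*(103 - 32130) = (-141/34 + 8800)*(-32027) = (299059/34)*(-32027) = -9577962593/34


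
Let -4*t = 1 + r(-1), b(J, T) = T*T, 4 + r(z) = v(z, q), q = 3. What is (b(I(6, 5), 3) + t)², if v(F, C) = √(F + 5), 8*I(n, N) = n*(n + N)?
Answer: 1369/16 ≈ 85.563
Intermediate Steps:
I(n, N) = n*(N + n)/8 (I(n, N) = (n*(n + N))/8 = (n*(N + n))/8 = n*(N + n)/8)
v(F, C) = √(5 + F)
r(z) = -4 + √(5 + z)
b(J, T) = T²
t = ¼ (t = -(1 + (-4 + √(5 - 1)))/4 = -(1 + (-4 + √4))/4 = -(1 + (-4 + 2))/4 = -(1 - 2)/4 = -¼*(-1) = ¼ ≈ 0.25000)
(b(I(6, 5), 3) + t)² = (3² + ¼)² = (9 + ¼)² = (37/4)² = 1369/16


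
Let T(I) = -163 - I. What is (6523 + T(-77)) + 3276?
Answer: 9713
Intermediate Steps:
(6523 + T(-77)) + 3276 = (6523 + (-163 - 1*(-77))) + 3276 = (6523 + (-163 + 77)) + 3276 = (6523 - 86) + 3276 = 6437 + 3276 = 9713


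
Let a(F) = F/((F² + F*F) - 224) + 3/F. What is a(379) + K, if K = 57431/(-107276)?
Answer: -3070206038651/5835545244516 ≈ -0.52612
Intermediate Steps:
K = -57431/107276 (K = 57431*(-1/107276) = -57431/107276 ≈ -0.53536)
a(F) = 3/F + F/(-224 + 2*F²) (a(F) = F/((F² + F²) - 224) + 3/F = F/(2*F² - 224) + 3/F = F/(-224 + 2*F²) + 3/F = 3/F + F/(-224 + 2*F²))
a(379) + K = (7/2)*(-96 + 379²)/(379*(-112 + 379²)) - 57431/107276 = (7/2)*(1/379)*(-96 + 143641)/(-112 + 143641) - 57431/107276 = (7/2)*(1/379)*143545/143529 - 57431/107276 = (7/2)*(1/379)*(1/143529)*143545 - 57431/107276 = 1004815/108794982 - 57431/107276 = -3070206038651/5835545244516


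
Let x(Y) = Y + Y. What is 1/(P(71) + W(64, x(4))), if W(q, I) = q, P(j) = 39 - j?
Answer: 1/32 ≈ 0.031250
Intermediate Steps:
x(Y) = 2*Y
1/(P(71) + W(64, x(4))) = 1/((39 - 1*71) + 64) = 1/((39 - 71) + 64) = 1/(-32 + 64) = 1/32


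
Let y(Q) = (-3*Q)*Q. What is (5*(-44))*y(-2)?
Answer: 2640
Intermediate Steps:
y(Q) = -3*Q²
(5*(-44))*y(-2) = (5*(-44))*(-3*(-2)²) = -(-660)*4 = -220*(-12) = 2640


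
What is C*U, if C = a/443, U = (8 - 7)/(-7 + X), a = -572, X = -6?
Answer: 44/443 ≈ 0.099323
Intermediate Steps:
U = -1/13 (U = (8 - 7)/(-7 - 6) = 1/(-13) = 1*(-1/13) = -1/13 ≈ -0.076923)
C = -572/443 ≈ -1.2912
C*U = -572/443*(-1/13) = 44/443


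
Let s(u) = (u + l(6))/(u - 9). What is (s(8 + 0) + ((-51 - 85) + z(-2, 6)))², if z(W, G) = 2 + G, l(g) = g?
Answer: 20164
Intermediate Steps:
s(u) = (6 + u)/(-9 + u) (s(u) = (u + 6)/(u - 9) = (6 + u)/(-9 + u))
(s(8 + 0) + ((-51 - 85) + z(-2, 6)))² = ((6 + (8 + 0))/(-9 + (8 + 0)) + ((-51 - 85) + (2 + 6)))² = ((6 + 8)/(-9 + 8) + (-136 + 8))² = (14/(-1) - 128)² = (-1*14 - 128)² = (-14 - 128)² = (-142)² = 20164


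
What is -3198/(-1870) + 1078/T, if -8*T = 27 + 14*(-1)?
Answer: -8042653/12155 ≈ -661.67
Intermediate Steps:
T = -13/8 (T = -(27 + 14*(-1))/8 = -(27 - 14)/8 = -⅛*13 = -13/8 ≈ -1.6250)
-3198/(-1870) + 1078/T = -3198/(-1870) + 1078/(-13/8) = -3198*(-1/1870) + 1078*(-8/13) = 1599/935 - 8624/13 = -8042653/12155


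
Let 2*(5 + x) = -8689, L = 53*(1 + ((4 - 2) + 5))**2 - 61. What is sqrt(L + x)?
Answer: I*sqrt(4074)/2 ≈ 31.914*I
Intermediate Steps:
L = 3331 (L = 53*(1 + (2 + 5))**2 - 61 = 53*(1 + 7)**2 - 61 = 53*8**2 - 61 = 53*64 - 61 = 3392 - 61 = 3331)
x = -8699/2 (x = -5 + (1/2)*(-8689) = -5 - 8689/2 = -8699/2 ≈ -4349.5)
sqrt(L + x) = sqrt(3331 - 8699/2) = sqrt(-2037/2) = I*sqrt(4074)/2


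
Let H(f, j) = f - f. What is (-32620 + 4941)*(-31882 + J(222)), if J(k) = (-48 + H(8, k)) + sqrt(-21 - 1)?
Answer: 883790470 - 27679*I*sqrt(22) ≈ 8.8379e+8 - 1.2983e+5*I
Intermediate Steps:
H(f, j) = 0
J(k) = -48 + I*sqrt(22) (J(k) = (-48 + 0) + sqrt(-21 - 1) = -48 + sqrt(-22) = -48 + I*sqrt(22))
(-32620 + 4941)*(-31882 + J(222)) = (-32620 + 4941)*(-31882 + (-48 + I*sqrt(22))) = -27679*(-31930 + I*sqrt(22)) = 883790470 - 27679*I*sqrt(22)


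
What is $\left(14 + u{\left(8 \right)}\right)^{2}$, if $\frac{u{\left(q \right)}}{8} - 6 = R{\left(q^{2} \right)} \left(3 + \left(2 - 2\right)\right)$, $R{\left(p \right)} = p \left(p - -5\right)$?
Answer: $11245754116$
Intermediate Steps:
$R{\left(p \right)} = p \left(5 + p\right)$ ($R{\left(p \right)} = p \left(p + 5\right) = p \left(5 + p\right)$)
$u{\left(q \right)} = 48 + 24 q^{2} \left(5 + q^{2}\right)$ ($u{\left(q \right)} = 48 + 8 q^{2} \left(5 + q^{2}\right) \left(3 + \left(2 - 2\right)\right) = 48 + 8 q^{2} \left(5 + q^{2}\right) \left(3 + 0\right) = 48 + 8 q^{2} \left(5 + q^{2}\right) 3 = 48 + 8 \cdot 3 q^{2} \left(5 + q^{2}\right) = 48 + 24 q^{2} \left(5 + q^{2}\right)$)
$\left(14 + u{\left(8 \right)}\right)^{2} = \left(14 + \left(48 + 24 \cdot 8^{2} \left(5 + 8^{2}\right)\right)\right)^{2} = \left(14 + \left(48 + 24 \cdot 64 \left(5 + 64\right)\right)\right)^{2} = \left(14 + \left(48 + 24 \cdot 64 \cdot 69\right)\right)^{2} = \left(14 + \left(48 + 105984\right)\right)^{2} = \left(14 + 106032\right)^{2} = 106046^{2} = 11245754116$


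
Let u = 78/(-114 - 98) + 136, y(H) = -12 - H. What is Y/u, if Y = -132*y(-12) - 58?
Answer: -6148/14377 ≈ -0.42763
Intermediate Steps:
u = 14377/106 (u = 78/(-212) + 136 = -1/212*78 + 136 = -39/106 + 136 = 14377/106 ≈ 135.63)
Y = -58 (Y = -132*(-12 - 1*(-12)) - 58 = -132*(-12 + 12) - 58 = -132*0 - 58 = 0 - 58 = -58)
Y/u = -58/14377/106 = -58*106/14377 = -6148/14377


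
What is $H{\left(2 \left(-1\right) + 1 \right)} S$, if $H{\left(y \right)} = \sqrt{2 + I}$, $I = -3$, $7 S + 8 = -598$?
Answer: $- \frac{606 i}{7} \approx - 86.571 i$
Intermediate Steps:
$S = - \frac{606}{7}$ ($S = - \frac{8}{7} + \frac{1}{7} \left(-598\right) = - \frac{8}{7} - \frac{598}{7} = - \frac{606}{7} \approx -86.571$)
$H{\left(y \right)} = i$ ($H{\left(y \right)} = \sqrt{2 - 3} = \sqrt{-1} = i$)
$H{\left(2 \left(-1\right) + 1 \right)} S = i \left(- \frac{606}{7}\right) = - \frac{606 i}{7}$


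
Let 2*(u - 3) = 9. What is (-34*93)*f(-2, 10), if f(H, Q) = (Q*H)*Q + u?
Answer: 608685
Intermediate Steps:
u = 15/2 (u = 3 + (1/2)*9 = 3 + 9/2 = 15/2 ≈ 7.5000)
f(H, Q) = 15/2 + H*Q**2 (f(H, Q) = (Q*H)*Q + 15/2 = (H*Q)*Q + 15/2 = H*Q**2 + 15/2 = 15/2 + H*Q**2)
(-34*93)*f(-2, 10) = (-34*93)*(15/2 - 2*10**2) = -3162*(15/2 - 2*100) = -3162*(15/2 - 200) = -3162*(-385/2) = 608685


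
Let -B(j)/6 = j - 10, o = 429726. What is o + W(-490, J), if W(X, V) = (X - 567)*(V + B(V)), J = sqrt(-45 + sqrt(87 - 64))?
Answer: 366306 + 5285*sqrt(-45 + sqrt(23)) ≈ 3.6631e+5 + 33511.0*I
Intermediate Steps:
B(j) = 60 - 6*j (B(j) = -6*(j - 10) = -6*(-10 + j) = 60 - 6*j)
J = sqrt(-45 + sqrt(23)) ≈ 6.3407*I
W(X, V) = (-567 + X)*(60 - 5*V) (W(X, V) = (X - 567)*(V + (60 - 6*V)) = (-567 + X)*(60 - 5*V))
o + W(-490, J) = 429726 + (-34020 + 60*(-490) + 2835*sqrt(-45 + sqrt(23)) - 5*sqrt(-45 + sqrt(23))*(-490)) = 429726 + (-34020 - 29400 + 2835*sqrt(-45 + sqrt(23)) + 2450*sqrt(-45 + sqrt(23))) = 429726 + (-63420 + 5285*sqrt(-45 + sqrt(23))) = 366306 + 5285*sqrt(-45 + sqrt(23))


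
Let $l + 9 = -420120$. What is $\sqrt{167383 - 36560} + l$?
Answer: $-420129 + \sqrt{130823} \approx -4.1977 \cdot 10^{5}$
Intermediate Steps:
$l = -420129$ ($l = -9 - 420120 = -420129$)
$\sqrt{167383 - 36560} + l = \sqrt{167383 - 36560} - 420129 = \sqrt{130823} - 420129 = -420129 + \sqrt{130823}$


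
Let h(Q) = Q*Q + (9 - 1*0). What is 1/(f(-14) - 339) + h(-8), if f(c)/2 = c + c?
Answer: 28834/395 ≈ 72.997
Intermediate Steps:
f(c) = 4*c (f(c) = 2*(c + c) = 2*(2*c) = 4*c)
h(Q) = 9 + Q**2 (h(Q) = Q**2 + (9 + 0) = Q**2 + 9 = 9 + Q**2)
1/(f(-14) - 339) + h(-8) = 1/(4*(-14) - 339) + (9 + (-8)**2) = 1/(-56 - 339) + (9 + 64) = 1/(-395) + 73 = -1/395 + 73 = 28834/395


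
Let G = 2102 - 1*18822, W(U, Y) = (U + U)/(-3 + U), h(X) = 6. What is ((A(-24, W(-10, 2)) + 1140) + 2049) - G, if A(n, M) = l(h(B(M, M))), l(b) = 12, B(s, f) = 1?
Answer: 19921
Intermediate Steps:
W(U, Y) = 2*U/(-3 + U) (W(U, Y) = (2*U)/(-3 + U) = 2*U/(-3 + U))
A(n, M) = 12
G = -16720 (G = 2102 - 18822 = -16720)
((A(-24, W(-10, 2)) + 1140) + 2049) - G = ((12 + 1140) + 2049) - 1*(-16720) = (1152 + 2049) + 16720 = 3201 + 16720 = 19921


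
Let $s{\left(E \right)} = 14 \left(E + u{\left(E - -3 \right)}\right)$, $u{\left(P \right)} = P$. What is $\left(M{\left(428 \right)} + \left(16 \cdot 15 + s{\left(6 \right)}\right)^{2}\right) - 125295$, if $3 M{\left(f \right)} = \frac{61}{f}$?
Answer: $\frac{99131281}{1284} \approx 77205.0$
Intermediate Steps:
$M{\left(f \right)} = \frac{61}{3 f}$ ($M{\left(f \right)} = \frac{61 \frac{1}{f}}{3} = \frac{61}{3 f}$)
$s{\left(E \right)} = 42 + 28 E$ ($s{\left(E \right)} = 14 \left(E + \left(E - -3\right)\right) = 14 \left(E + \left(E + 3\right)\right) = 14 \left(E + \left(3 + E\right)\right) = 14 \left(3 + 2 E\right) = 42 + 28 E$)
$\left(M{\left(428 \right)} + \left(16 \cdot 15 + s{\left(6 \right)}\right)^{2}\right) - 125295 = \left(\frac{61}{3 \cdot 428} + \left(16 \cdot 15 + \left(42 + 28 \cdot 6\right)\right)^{2}\right) - 125295 = \left(\frac{61}{3} \cdot \frac{1}{428} + \left(240 + \left(42 + 168\right)\right)^{2}\right) - 125295 = \left(\frac{61}{1284} + \left(240 + 210\right)^{2}\right) - 125295 = \left(\frac{61}{1284} + 450^{2}\right) - 125295 = \left(\frac{61}{1284} + 202500\right) - 125295 = \frac{260010061}{1284} - 125295 = \frac{99131281}{1284}$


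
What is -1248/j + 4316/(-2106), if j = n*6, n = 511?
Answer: -101674/41391 ≈ -2.4564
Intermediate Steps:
j = 3066 (j = 511*6 = 3066)
-1248/j + 4316/(-2106) = -1248/3066 + 4316/(-2106) = -1248*1/3066 + 4316*(-1/2106) = -208/511 - 166/81 = -101674/41391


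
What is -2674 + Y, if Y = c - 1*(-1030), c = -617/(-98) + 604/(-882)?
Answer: -29491/18 ≈ -1638.4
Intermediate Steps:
c = 101/18 (c = -617*(-1/98) + 604*(-1/882) = 617/98 - 302/441 = 101/18 ≈ 5.6111)
Y = 18641/18 (Y = 101/18 - 1*(-1030) = 101/18 + 1030 = 18641/18 ≈ 1035.6)
-2674 + Y = -2674 + 18641/18 = -29491/18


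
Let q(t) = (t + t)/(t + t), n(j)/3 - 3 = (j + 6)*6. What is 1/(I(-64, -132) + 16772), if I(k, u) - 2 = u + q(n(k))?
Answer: 1/16643 ≈ 6.0085e-5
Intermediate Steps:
n(j) = 117 + 18*j (n(j) = 9 + 3*((j + 6)*6) = 9 + 3*((6 + j)*6) = 9 + 3*(36 + 6*j) = 9 + (108 + 18*j) = 117 + 18*j)
q(t) = 1 (q(t) = (2*t)/((2*t)) = (2*t)*(1/(2*t)) = 1)
I(k, u) = 3 + u (I(k, u) = 2 + (u + 1) = 2 + (1 + u) = 3 + u)
1/(I(-64, -132) + 16772) = 1/((3 - 132) + 16772) = 1/(-129 + 16772) = 1/16643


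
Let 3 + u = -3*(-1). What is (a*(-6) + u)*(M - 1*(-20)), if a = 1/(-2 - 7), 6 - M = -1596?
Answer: 3244/3 ≈ 1081.3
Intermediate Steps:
M = 1602 (M = 6 - 1*(-1596) = 6 + 1596 = 1602)
a = -⅑ (a = 1/(-9) = -⅑ ≈ -0.11111)
u = 0 (u = -3 - 3*(-1) = -3 + 3 = 0)
(a*(-6) + u)*(M - 1*(-20)) = (-⅑*(-6) + 0)*(1602 - 1*(-20)) = (⅔ + 0)*(1602 + 20) = (⅔)*1622 = 3244/3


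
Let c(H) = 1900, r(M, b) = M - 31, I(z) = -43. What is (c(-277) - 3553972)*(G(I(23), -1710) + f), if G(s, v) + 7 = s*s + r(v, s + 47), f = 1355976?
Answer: -4816883141544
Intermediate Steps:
r(M, b) = -31 + M
G(s, v) = -38 + v + s**2 (G(s, v) = -7 + (s*s + (-31 + v)) = -7 + (s**2 + (-31 + v)) = -7 + (-31 + v + s**2) = -38 + v + s**2)
(c(-277) - 3553972)*(G(I(23), -1710) + f) = (1900 - 3553972)*((-38 - 1710 + (-43)**2) + 1355976) = -3552072*((-38 - 1710 + 1849) + 1355976) = -3552072*(101 + 1355976) = -3552072*1356077 = -4816883141544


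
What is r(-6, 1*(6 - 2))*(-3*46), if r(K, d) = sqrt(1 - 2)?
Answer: -138*I ≈ -138.0*I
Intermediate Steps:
r(K, d) = I (r(K, d) = sqrt(-1) = I)
r(-6, 1*(6 - 2))*(-3*46) = I*(-3*46) = I*(-138) = -138*I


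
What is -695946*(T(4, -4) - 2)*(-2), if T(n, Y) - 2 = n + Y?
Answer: 0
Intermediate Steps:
T(n, Y) = 2 + Y + n (T(n, Y) = 2 + (n + Y) = 2 + (Y + n) = 2 + Y + n)
-695946*(T(4, -4) - 2)*(-2) = -695946*((2 - 4 + 4) - 2)*(-2) = -695946*(2 - 2)*(-2) = -0*(-2) = -695946*0 = 0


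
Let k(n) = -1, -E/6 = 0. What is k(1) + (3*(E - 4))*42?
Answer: -505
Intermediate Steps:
E = 0 (E = -6*0 = 0)
k(1) + (3*(E - 4))*42 = -1 + (3*(0 - 4))*42 = -1 + (3*(-4))*42 = -1 - 12*42 = -1 - 504 = -505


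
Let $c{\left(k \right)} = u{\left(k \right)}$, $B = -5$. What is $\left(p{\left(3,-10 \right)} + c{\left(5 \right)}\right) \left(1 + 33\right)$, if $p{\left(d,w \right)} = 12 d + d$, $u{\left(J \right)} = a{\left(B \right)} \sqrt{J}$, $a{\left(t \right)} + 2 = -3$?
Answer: $1326 - 170 \sqrt{5} \approx 945.87$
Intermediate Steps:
$a{\left(t \right)} = -5$ ($a{\left(t \right)} = -2 - 3 = -5$)
$u{\left(J \right)} = - 5 \sqrt{J}$
$p{\left(d,w \right)} = 13 d$
$c{\left(k \right)} = - 5 \sqrt{k}$
$\left(p{\left(3,-10 \right)} + c{\left(5 \right)}\right) \left(1 + 33\right) = \left(13 \cdot 3 - 5 \sqrt{5}\right) \left(1 + 33\right) = \left(39 - 5 \sqrt{5}\right) 34 = 1326 - 170 \sqrt{5}$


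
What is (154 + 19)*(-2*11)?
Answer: -3806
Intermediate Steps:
(154 + 19)*(-2*11) = 173*(-22) = -3806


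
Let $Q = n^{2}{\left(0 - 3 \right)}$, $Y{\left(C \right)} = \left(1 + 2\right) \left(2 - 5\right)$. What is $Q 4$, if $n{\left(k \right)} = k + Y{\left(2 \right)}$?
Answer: $576$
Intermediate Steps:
$Y{\left(C \right)} = -9$ ($Y{\left(C \right)} = 3 \left(-3\right) = -9$)
$n{\left(k \right)} = -9 + k$ ($n{\left(k \right)} = k - 9 = -9 + k$)
$Q = 144$ ($Q = \left(-9 + \left(0 - 3\right)\right)^{2} = \left(-9 - 3\right)^{2} = \left(-12\right)^{2} = 144$)
$Q 4 = 144 \cdot 4 = 576$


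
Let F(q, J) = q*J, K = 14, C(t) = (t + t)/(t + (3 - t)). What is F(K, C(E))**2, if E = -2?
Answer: 3136/9 ≈ 348.44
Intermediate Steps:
C(t) = 2*t/3 (C(t) = (2*t)/3 = (2*t)*(1/3) = 2*t/3)
F(q, J) = J*q
F(K, C(E))**2 = (((2/3)*(-2))*14)**2 = (-4/3*14)**2 = (-56/3)**2 = 3136/9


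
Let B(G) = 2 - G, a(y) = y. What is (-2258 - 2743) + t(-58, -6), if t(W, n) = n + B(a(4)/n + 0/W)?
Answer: -15013/3 ≈ -5004.3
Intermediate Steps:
t(W, n) = 2 + n - 4/n (t(W, n) = n + (2 - (4/n + 0/W)) = n + (2 - (4/n + 0)) = n + (2 - 4/n) = 2 + n - 4/n)
(-2258 - 2743) + t(-58, -6) = (-2258 - 2743) + (2 - 6 - 4/(-6)) = -5001 + (2 - 6 - 4*(-⅙)) = -5001 + (2 - 6 + ⅔) = -5001 - 10/3 = -15013/3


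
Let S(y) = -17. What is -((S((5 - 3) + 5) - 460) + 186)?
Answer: 291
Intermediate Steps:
-((S((5 - 3) + 5) - 460) + 186) = -((-17 - 460) + 186) = -(-477 + 186) = -1*(-291) = 291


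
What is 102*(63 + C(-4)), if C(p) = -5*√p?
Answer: 6426 - 1020*I ≈ 6426.0 - 1020.0*I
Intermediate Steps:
102*(63 + C(-4)) = 102*(63 - 10*I) = 6426 - 1020*I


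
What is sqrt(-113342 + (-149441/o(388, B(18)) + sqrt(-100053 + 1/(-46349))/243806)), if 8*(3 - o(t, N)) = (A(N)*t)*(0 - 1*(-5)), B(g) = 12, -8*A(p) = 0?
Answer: sqrt(-187505575967745845463940836 + 101701478646*I*sqrt(214936836325802))/33900492882 ≈ 1.606e-6 + 403.93*I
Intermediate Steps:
A(p) = 0 (A(p) = -1/8*0 = 0)
o(t, N) = 3 (o(t, N) = 3 - 0*t*(0 - 1*(-5))/8 = 3 - 0*(0 + 5) = 3 - 0*5 = 3 - 1/8*0 = 3 + 0 = 3)
sqrt(-113342 + (-149441/o(388, B(18)) + sqrt(-100053 + 1/(-46349))/243806)) = sqrt(-113342 + (-149441/3 + sqrt(-100053 + 1/(-46349))/243806)) = sqrt(-113342 + (-149441*1/3 + sqrt(-100053 - 1/46349)*(1/243806))) = sqrt(-113342 + (-149441/3 + sqrt(-4637356498/46349)*(1/243806))) = sqrt(-113342 + (-149441/3 + (I*sqrt(214936836325802)/46349)*(1/243806))) = sqrt(-113342 + (-149441/3 + I*sqrt(214936836325802)/11300164294)) = sqrt(-489467/3 + I*sqrt(214936836325802)/11300164294)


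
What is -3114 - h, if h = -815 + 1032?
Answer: -3331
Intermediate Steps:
h = 217
-3114 - h = -3114 - 1*217 = -3114 - 217 = -3331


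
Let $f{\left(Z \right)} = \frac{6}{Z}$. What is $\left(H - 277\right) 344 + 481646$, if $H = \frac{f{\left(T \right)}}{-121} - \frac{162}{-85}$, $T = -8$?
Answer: $\frac{3980457048}{10285} \approx 3.8702 \cdot 10^{5}$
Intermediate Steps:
$H = \frac{78663}{41140}$ ($H = \frac{6 \frac{1}{-8}}{-121} - \frac{162}{-85} = 6 \left(- \frac{1}{8}\right) \left(- \frac{1}{121}\right) - - \frac{162}{85} = \left(- \frac{3}{4}\right) \left(- \frac{1}{121}\right) + \frac{162}{85} = \frac{3}{484} + \frac{162}{85} = \frac{78663}{41140} \approx 1.9121$)
$\left(H - 277\right) 344 + 481646 = \left(\frac{78663}{41140} - 277\right) 344 + 481646 = \left(- \frac{11317117}{41140}\right) 344 + 481646 = - \frac{973272062}{10285} + 481646 = \frac{3980457048}{10285}$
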